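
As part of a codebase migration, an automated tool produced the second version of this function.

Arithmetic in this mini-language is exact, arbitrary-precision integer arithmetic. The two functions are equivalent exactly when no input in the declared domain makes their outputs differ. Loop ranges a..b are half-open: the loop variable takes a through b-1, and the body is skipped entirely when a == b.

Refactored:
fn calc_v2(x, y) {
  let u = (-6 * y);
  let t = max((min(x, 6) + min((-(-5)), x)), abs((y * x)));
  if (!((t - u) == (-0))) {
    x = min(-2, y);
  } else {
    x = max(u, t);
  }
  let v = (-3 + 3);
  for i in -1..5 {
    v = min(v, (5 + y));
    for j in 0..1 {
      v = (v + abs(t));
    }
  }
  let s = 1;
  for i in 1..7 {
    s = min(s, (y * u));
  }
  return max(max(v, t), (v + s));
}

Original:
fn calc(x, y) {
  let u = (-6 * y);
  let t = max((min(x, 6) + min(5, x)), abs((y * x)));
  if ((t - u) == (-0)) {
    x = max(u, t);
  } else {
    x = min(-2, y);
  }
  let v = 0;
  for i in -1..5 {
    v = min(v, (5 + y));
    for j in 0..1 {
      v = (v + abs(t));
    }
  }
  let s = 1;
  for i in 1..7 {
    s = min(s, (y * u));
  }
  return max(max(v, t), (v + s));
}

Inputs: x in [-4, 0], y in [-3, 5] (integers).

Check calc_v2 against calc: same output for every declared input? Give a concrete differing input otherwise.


Comparing the listings, the differences include: arithmetic usage differs; also constant usage differs; also boolean connective usage differs.
Spot check at x=-2, y=3 — calc: u becomes -18; next t becomes 6; next ((t - u) == (-0)) evaluates to false; next x becomes -2; next v becomes 0; next at i=-1:; next v becomes 0; next at j=0:; next v becomes 6; next at i=0:; next v becomes 6; next at j=0:; next v becomes 12; next at i=1:; next v becomes 8; next at j=0:; next v becomes 14; next at i=2:; next v becomes 8; next at j=0:; next v becomes 14; next at i=3:; next v becomes 8; next at j=0:; next v becomes 14; next at i=4:; next v becomes 8; next at j=0:; next v becomes 14; next s becomes 1; next at i=1:; next s becomes -54; next at i=2:; next s becomes -54; next at i=3:; next s becomes -54; next at i=4:; next s becomes -54; next at i=5:; next s becomes -54; next at i=6:; next s becomes -54; next final value 14. calc_v2: u becomes -18; next t becomes 6; next (!((t - u) == (-0))) evaluates to true; next x becomes -2; next v becomes 0; next at i=-1:; next v becomes 0; next at j=0:; next v becomes 6; next at i=0:; next v becomes 6; next at j=0:; next v becomes 12; next at i=1:; next v becomes 8; next at j=0:; next v becomes 14; next at i=2:; next v becomes 8; next at j=0:; next v becomes 14; next at i=3:; next v becomes 8; next at j=0:; next v becomes 14; next at i=4:; next v becomes 8; next at j=0:; next v becomes 14; next s becomes 1; next at i=1:; next s becomes -54; next at i=2:; next s becomes -54; next at i=3:; next s becomes -54; next at i=4:; next s becomes -54; next at i=5:; next s becomes -54; next at i=6:; next s becomes -54; next final value 14. Both give 14.
Checked all 45 inputs in the declared domain: the outputs agree on every one.
verdict: equivalent


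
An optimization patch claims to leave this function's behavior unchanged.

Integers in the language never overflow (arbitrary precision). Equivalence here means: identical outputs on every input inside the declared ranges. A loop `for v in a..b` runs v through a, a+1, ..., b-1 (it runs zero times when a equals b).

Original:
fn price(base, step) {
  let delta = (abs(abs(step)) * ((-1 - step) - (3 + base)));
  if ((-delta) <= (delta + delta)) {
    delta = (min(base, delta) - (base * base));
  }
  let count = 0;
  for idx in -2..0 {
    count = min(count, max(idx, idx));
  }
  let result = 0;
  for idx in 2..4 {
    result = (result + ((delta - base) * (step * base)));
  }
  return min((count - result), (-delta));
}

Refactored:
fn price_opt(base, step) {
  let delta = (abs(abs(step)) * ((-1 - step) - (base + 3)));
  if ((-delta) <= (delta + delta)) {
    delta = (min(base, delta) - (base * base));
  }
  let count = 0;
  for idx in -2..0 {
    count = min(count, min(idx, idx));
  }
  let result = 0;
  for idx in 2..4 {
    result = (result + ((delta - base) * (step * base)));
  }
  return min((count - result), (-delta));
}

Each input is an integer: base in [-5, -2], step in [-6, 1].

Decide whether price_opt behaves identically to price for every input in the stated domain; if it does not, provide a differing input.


The one real change (`max(idx, idx)` became `min(idx, idx)`) has no effect anywhere in the declared ranges.
As a probe, take base=-5, step=-2: price runs delta becomes 6; next ((-delta) <= (delta + delta)) evaluates to true; next delta becomes -30; next count becomes 0; next at idx=-2:; next count becomes -2; next at idx=-1:; next count becomes -2; next result becomes 0; next at idx=2:; next result becomes -250; next at idx=3:; next result becomes -500; next final value 30; price_opt runs delta becomes 6; next ((-delta) <= (delta + delta)) evaluates to true; next delta becomes -30; next count becomes 0; next at idx=-2:; next count becomes -2; next at idx=-1:; next count becomes -2; next result becomes 0; next at idx=2:; next result becomes -250; next at idx=3:; next result becomes -500; next final value 30; both end at 30.
Checked all 32 inputs in the declared domain: the outputs agree on every one.
verdict: equivalent


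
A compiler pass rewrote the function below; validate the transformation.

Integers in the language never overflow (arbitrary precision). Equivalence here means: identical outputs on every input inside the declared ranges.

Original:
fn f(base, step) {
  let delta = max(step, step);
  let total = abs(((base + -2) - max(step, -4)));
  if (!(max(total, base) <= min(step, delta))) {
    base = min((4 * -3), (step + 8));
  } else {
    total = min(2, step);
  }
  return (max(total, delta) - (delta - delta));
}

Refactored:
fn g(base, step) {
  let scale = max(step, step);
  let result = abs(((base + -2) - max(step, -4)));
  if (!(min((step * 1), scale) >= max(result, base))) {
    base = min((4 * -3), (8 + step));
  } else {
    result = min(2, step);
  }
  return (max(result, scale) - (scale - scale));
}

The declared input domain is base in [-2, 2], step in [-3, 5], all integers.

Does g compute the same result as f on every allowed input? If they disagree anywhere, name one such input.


The two are interchangeable: local variable names differ, plus constant usage differs, plus arithmetic usage differs, plus comparison usage differs, and every declared input agrees.
Spot check at base=-1, step=4 — f: delta=4, then total=7, then (!(max(total, base) <= min(step, delta))) is true, then base=-12, then returns 7. g: scale=4, then result=7, then (!(min((step * 1), scale) >= max(result, base))) is true, then base=-12, then returns 7. Both give 7.
Across all 45 domain points the two functions coincide.
verdict: equivalent


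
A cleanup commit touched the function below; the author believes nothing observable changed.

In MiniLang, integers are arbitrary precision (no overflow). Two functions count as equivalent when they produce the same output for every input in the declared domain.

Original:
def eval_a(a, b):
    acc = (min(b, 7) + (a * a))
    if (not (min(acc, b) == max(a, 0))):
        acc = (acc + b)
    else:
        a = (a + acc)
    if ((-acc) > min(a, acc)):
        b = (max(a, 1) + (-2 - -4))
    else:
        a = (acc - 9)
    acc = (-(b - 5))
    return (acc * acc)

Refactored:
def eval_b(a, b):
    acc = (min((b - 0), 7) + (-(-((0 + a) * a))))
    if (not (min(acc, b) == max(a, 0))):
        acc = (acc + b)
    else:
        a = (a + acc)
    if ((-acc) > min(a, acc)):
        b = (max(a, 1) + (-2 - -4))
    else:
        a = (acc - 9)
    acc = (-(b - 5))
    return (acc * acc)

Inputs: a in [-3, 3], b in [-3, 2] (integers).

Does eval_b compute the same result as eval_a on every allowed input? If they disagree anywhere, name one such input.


Differences: constant usage differs, arithmetic usage differs — yet all 42 inputs agree.
verdict: equivalent


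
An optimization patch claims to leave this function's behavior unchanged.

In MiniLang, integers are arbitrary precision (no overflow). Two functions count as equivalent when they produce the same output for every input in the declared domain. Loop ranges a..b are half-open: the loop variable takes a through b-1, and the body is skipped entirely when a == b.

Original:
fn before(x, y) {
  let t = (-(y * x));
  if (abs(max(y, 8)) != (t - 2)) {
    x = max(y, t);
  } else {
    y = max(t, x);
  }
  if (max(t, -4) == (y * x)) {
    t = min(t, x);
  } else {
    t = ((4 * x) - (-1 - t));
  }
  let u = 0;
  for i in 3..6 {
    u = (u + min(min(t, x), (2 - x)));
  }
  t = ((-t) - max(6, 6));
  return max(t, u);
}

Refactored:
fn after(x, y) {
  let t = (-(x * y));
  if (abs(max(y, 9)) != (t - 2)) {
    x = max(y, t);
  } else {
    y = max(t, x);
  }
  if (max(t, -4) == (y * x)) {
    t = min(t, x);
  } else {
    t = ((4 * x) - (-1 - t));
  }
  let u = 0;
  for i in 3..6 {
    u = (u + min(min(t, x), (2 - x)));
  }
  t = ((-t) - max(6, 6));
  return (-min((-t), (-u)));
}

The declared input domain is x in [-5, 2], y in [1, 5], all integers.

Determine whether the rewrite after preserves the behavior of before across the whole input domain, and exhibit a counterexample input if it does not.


x=-5, y=2 yields 3 from before but -24 from after.
verdict: not equivalent; witness: x=-5, y=2


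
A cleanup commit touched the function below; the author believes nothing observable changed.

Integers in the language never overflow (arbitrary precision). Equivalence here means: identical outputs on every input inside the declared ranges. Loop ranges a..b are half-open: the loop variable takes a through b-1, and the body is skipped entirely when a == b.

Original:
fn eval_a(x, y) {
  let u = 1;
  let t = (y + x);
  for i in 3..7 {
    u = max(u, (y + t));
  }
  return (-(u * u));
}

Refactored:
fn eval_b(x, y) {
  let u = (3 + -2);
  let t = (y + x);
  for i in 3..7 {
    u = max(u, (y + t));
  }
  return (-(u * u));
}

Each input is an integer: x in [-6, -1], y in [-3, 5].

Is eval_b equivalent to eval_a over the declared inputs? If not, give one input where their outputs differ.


Equivalent — the differences include constant usage differs; arithmetic usage differs, yet no declared input distinguishes the two.
One worked example (x=-2, y=4) — eval_a: u=1, then t=2, then (i=3), then u=6, then (i=4), then u=6, then (i=5), then u=6, then (i=6), then u=6, then returns -36; eval_b: u=1, then t=2, then (i=3), then u=6, then (i=4), then u=6, then (i=5), then u=6, then (i=6), then u=6, then returns -36; agreement on -36.
Checked all 54 inputs in the declared domain: the outputs agree on every one.
verdict: equivalent


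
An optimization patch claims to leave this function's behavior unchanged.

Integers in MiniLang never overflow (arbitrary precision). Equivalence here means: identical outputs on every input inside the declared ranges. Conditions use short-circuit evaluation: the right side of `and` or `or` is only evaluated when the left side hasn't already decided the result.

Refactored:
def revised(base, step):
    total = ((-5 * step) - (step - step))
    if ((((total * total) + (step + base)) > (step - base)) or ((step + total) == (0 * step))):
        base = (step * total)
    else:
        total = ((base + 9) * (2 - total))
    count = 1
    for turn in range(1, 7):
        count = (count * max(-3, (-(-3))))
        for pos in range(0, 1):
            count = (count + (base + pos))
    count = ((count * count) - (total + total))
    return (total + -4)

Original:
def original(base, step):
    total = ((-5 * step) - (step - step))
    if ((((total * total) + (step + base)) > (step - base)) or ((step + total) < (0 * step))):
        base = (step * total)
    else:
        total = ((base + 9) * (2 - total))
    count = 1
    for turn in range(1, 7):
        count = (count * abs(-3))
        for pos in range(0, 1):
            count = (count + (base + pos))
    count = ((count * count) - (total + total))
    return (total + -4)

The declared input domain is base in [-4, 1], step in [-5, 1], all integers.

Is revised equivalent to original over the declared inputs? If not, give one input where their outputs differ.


Not equivalent: base=-4, step=0 separates them (6 vs -4).
original: total = 0; ((((total * total) + (step + base)) > (step - base)) or ((step + total) < (0 * step))) -> false; total = 10; count = 1; [turn=1]; count = 3; [pos=0]; count = -1; [turn=2]; count = -3; [pos=0]; count = -7; [turn=3]; count = -21; [pos=0]; count = -25; [turn=4]; count = -75; [pos=0]; count = -79; [turn=5]; count = -237; [pos=0]; count = -241; [turn=6]; count = -723; [pos=0]; count = -727; count = 528509; return 6
revised: total = 0; ((((total * total) + (step + base)) > (step - base)) or ((step + total) == (0 * step))) -> true; base = 0; count = 1; [turn=1]; count = 3; [pos=0]; count = 3; [turn=2]; count = 9; [pos=0]; count = 9; [turn=3]; count = 27; [pos=0]; count = 27; [turn=4]; count = 81; [pos=0]; count = 81; [turn=5]; count = 243; [pos=0]; count = 243; [turn=6]; count = 729; [pos=0]; count = 729; count = 531441; return -4
verdict: not equivalent; witness: base=-4, step=0


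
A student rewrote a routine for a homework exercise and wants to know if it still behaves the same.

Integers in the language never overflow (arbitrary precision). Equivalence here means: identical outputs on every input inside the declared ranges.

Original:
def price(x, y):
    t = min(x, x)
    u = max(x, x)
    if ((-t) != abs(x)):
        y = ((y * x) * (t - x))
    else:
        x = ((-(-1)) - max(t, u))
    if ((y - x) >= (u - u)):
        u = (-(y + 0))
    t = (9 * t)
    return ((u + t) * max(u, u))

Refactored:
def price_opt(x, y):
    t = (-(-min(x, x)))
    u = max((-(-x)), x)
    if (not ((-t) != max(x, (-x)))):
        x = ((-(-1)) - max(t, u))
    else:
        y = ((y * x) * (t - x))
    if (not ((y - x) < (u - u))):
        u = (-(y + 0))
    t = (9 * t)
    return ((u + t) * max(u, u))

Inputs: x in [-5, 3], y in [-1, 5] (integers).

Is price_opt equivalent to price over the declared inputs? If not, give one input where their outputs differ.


Behavior is preserved: although boolean connective usage differs; also min/max/abs usage differs; also comparison usage differs, the outputs never diverge.
Tracing x=-3, y=1: price: t=-3, then u=-3, then ((-t) != abs(x)) is false, then x=4, then ((y - x) >= (u - u)) is false, then t=-27, then returns 90 | price_opt: t=-3, then u=-3, then (not ((-t) != max(x, (-x)))) is true, then x=4, then (not ((y - x) < (u - u))) is false, then t=-27, then returns 90 — matching result 90.
Across all 63 domain points the two functions coincide.
verdict: equivalent


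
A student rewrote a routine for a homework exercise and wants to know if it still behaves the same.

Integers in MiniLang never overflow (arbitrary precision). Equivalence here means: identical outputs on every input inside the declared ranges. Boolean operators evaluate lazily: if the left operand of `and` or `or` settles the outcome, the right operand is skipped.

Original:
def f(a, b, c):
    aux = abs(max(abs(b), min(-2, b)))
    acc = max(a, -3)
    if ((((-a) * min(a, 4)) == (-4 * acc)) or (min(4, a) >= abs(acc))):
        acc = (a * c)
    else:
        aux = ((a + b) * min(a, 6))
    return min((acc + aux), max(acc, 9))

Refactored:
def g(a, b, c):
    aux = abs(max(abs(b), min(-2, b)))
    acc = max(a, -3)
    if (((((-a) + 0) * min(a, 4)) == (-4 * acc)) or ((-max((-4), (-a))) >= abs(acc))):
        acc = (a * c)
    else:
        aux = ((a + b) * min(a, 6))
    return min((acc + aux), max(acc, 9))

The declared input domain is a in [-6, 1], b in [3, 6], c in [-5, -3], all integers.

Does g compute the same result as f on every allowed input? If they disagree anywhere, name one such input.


Differences: constant usage differs; also min/max/abs usage differs; also arithmetic usage differs — yet all 96 inputs agree.
verdict: equivalent


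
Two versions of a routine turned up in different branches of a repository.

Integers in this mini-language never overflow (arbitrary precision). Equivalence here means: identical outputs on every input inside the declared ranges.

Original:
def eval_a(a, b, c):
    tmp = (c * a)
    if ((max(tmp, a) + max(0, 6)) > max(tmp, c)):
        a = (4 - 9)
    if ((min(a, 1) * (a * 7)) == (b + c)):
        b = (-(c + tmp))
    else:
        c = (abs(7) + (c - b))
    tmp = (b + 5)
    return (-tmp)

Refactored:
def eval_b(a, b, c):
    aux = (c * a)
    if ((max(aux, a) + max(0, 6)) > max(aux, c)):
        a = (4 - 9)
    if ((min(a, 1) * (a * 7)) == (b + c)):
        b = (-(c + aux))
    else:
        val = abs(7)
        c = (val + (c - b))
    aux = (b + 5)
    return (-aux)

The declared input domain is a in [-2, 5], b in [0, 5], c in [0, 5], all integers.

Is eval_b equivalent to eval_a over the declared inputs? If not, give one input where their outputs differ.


Side by side, the visible changes include: local variable names differ, and statement counts differ.
As a probe, take a=2, b=1, c=5: eval_a runs tmp=10, then ((max(tmp, a) + max(0, 6)) > max(tmp, c)) is true, then a=-5, then ((min(a, 1) * (a * 7)) == (b + c)) is false, then c=11, then tmp=6, then returns -6; eval_b runs aux=10, then ((max(aux, a) + max(0, 6)) > max(aux, c)) is true, then a=-5, then ((min(a, 1) * (a * 7)) == (b + c)) is false, then val=7, then c=11, then aux=6, then returns -6; both end at -6.
Every one of the 288 inputs gives matching results.
verdict: equivalent


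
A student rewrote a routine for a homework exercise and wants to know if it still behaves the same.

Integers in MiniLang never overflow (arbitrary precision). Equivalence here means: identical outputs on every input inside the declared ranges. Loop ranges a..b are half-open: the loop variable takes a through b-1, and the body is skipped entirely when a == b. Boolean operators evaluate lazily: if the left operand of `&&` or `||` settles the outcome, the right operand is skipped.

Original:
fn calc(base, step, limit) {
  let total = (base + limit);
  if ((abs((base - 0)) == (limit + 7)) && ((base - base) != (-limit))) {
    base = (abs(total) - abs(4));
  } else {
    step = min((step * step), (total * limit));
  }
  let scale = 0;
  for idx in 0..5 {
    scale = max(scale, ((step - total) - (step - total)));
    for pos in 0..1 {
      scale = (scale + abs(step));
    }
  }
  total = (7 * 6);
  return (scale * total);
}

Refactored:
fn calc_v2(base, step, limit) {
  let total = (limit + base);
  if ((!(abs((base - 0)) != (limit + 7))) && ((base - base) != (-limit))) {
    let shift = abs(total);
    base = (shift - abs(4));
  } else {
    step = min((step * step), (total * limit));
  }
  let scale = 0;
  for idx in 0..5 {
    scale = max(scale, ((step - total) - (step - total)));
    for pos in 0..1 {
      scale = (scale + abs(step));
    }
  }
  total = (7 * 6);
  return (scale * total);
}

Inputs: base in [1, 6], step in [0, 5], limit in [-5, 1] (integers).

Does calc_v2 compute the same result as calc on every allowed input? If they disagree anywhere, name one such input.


Differences: statement counts differ, and comparison usage differs, and local variable names differ, and boolean connective usage differs — yet all 252 inputs agree.
verdict: equivalent


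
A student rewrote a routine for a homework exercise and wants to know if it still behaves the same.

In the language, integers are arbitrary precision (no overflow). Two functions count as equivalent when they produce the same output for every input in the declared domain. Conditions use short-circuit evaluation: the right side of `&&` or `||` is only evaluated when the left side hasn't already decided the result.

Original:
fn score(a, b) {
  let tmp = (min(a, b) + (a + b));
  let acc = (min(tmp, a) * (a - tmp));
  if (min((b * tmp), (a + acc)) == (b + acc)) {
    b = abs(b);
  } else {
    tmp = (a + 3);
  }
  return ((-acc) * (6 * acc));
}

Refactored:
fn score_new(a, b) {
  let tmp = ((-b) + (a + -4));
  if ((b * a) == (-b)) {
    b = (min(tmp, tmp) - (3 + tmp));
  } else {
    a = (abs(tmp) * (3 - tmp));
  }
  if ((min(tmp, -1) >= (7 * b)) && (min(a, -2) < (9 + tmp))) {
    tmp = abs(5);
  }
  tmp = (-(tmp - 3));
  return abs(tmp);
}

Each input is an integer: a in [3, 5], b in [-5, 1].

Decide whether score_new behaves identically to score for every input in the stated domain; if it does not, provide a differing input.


Consider the input a=3, b=-5.
score: tmp=-7, then acc=-70, then (min((b * tmp), (a + acc)) == (b + acc)) is false, then tmp=6, then returns -29400
score_new: tmp=4, then ((b * a) == (-b)) is false, then a=-4, then ((min(tmp, -1) >= (7 * b)) && (min(a, -2) < (9 + tmp))) is true, then tmp=5, then tmp=-2, then returns 2
-29400 != 2, so the rewrite changes behavior.
verdict: not equivalent; witness: a=3, b=-5


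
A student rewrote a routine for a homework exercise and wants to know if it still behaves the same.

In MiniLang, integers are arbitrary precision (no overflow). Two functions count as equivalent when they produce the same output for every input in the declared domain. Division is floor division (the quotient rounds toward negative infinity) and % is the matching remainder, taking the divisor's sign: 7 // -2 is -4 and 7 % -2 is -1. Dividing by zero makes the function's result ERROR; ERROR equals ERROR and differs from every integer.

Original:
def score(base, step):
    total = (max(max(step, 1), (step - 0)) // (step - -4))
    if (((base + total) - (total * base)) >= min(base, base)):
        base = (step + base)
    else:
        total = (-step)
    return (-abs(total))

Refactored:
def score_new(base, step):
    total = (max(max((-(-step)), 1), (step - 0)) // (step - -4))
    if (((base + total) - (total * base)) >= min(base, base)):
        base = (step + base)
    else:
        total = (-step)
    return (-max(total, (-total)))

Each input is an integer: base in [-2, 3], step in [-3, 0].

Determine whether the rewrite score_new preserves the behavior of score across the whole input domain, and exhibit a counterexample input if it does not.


Behavior is preserved: although min/max/abs usage differs, the outputs never diverge.
As a probe, take base=2, step=-3: score runs total := 1 | (((base + total) - (total * base)) >= min(base, base)): false | total := 3 | result -3; score_new runs total := 1 | (((base + total) - (total * base)) >= min(base, base)): false | total := 3 | result -3; both end at -3.
Sweeping the whole domain (24 inputs) finds no disagreement.
verdict: equivalent


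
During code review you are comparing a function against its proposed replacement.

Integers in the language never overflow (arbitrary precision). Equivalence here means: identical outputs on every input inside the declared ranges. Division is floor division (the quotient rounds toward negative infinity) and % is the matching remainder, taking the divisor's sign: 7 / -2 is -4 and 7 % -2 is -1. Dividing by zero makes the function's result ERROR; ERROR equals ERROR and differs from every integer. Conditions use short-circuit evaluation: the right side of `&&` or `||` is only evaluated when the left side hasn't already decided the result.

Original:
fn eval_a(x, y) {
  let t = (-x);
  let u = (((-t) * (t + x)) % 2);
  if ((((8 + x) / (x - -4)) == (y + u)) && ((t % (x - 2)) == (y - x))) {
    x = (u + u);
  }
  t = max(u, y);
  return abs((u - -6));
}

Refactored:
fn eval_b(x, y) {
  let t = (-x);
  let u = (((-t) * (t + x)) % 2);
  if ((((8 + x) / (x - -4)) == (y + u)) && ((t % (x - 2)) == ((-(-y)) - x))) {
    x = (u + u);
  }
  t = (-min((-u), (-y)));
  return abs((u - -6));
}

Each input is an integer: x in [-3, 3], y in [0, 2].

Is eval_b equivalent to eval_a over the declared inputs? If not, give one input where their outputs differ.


Although min/max/abs usage differs, 21/21 inputs agree.
verdict: equivalent


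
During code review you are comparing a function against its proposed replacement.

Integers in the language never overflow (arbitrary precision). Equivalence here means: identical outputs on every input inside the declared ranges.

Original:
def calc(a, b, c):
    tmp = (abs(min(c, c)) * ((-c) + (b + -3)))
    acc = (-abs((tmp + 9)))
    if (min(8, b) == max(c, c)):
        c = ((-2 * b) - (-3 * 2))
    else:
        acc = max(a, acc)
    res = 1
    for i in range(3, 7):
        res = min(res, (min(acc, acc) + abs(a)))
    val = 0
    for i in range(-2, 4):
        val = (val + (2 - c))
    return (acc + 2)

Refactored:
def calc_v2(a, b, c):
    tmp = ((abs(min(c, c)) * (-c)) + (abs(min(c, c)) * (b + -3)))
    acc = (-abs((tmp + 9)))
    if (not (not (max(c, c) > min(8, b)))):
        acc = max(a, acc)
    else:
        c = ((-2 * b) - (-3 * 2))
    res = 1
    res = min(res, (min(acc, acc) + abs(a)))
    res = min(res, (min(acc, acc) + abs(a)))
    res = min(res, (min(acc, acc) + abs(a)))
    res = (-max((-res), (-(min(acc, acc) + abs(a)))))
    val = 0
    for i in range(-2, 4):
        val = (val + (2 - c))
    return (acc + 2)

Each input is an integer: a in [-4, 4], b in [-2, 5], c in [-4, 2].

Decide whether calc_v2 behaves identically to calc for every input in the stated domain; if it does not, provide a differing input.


Evaluate both at a=-4, b=-2, c=-4.
calc: tmp becomes -4; next acc becomes -5; next (min(8, b) == max(c, c)) evaluates to false; next acc becomes -4; next res becomes 1; next at i=3:; next res becomes 0; next at i=4:; next res becomes 0; next at i=5:; next res becomes 0; next at i=6:; next res becomes 0; next val becomes 0; next at i=-2:; next val becomes 6; next at i=-1:; next val becomes 12; next at i=0:; next val becomes 18; next at i=1:; next val becomes 24; next at i=2:; next val becomes 30; next at i=3:; next val becomes 36; next final value -2
calc_v2: tmp becomes -4; next acc becomes -5; next (not (not (max(c, c) > min(8, b)))) evaluates to false; next c becomes 10; next res becomes 1; next res becomes -1; next res becomes -1; next res becomes -1; next res becomes -1; next val becomes 0; next at i=-2:; next val becomes -8; next at i=-1:; next val becomes -16; next at i=0:; next val becomes -24; next at i=1:; next val becomes -32; next at i=2:; next val becomes -40; next at i=3:; next val becomes -48; next final value -3
-2 vs -3 — the two versions disagree here.
verdict: not equivalent; witness: a=-4, b=-2, c=-4


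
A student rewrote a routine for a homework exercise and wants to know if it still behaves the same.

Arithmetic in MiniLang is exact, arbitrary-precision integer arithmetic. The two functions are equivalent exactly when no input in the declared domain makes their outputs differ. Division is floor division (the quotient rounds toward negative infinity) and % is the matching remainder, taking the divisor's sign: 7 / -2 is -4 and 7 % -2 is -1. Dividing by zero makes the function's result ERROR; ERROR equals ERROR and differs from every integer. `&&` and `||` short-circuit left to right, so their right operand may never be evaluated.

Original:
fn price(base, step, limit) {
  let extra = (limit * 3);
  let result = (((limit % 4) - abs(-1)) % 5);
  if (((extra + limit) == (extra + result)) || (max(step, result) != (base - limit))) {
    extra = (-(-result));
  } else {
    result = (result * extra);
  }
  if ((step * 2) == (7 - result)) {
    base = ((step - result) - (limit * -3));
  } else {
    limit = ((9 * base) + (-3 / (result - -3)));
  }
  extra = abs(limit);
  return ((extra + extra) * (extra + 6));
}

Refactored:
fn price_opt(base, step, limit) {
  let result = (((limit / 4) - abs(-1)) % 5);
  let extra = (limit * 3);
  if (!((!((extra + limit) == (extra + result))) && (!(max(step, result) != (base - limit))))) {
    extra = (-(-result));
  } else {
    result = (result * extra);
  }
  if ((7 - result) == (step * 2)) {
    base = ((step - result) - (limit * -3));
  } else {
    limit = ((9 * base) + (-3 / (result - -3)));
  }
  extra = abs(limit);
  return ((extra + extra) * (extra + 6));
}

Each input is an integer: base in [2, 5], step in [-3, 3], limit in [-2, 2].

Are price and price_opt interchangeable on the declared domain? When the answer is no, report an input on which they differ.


Take base=2, step=-3, limit=-1.
price: extra := -3 | result := 2 | (((extra + limit) == (extra + result)) || (max(step, result) != (base - limit))): true | extra := 2 | ((step * 2) == (7 - result)): false | limit := 17 | extra := 17 | result 782
price_opt: result := 3 | extra := -3 | (!((!((extra + limit) == (extra + result))) && (!(max(step, result) != (base - limit))))): false | result := -9 | ((7 - result) == (step * 2)): false | limit := 18 | extra := 18 | result 864
782 != 864, so the rewrite changes behavior.
verdict: not equivalent; witness: base=2, step=-3, limit=-1


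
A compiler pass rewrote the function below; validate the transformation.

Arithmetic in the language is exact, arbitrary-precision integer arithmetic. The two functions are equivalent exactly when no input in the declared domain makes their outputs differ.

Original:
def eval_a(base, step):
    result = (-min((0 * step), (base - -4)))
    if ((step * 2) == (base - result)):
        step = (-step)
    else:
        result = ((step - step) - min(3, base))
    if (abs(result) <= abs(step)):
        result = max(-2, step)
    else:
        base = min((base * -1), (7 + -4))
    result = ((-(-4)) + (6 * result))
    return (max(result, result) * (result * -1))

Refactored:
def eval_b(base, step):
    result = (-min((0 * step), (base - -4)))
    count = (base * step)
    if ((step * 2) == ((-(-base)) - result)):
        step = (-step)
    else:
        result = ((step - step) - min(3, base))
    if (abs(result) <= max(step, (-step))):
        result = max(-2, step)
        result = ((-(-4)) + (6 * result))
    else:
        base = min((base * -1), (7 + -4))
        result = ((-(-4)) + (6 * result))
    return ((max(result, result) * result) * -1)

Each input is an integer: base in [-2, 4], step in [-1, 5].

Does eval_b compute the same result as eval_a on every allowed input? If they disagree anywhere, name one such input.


This is a faithful refactor — statement counts differ; arithmetic usage differs; local variable names differ; min/max/abs usage differs; constant usage differs, but the computed results match everywhere.
Tracing base=-1, step=4: eval_a: result becomes 0; next ((step * 2) == (base - result)) evaluates to false; next result becomes 1; next (abs(result) <= abs(step)) evaluates to true; next result becomes 4; next result becomes 28; next final value -784 | eval_b: result becomes 0; next count becomes -4; next ((step * 2) == ((-(-base)) - result)) evaluates to false; next result becomes 1; next (abs(result) <= max(step, (-step))) evaluates to true; next result becomes 4; next result becomes 28; next final value -784 — matching result -784.
Across all 49 domain points the two functions coincide.
verdict: equivalent


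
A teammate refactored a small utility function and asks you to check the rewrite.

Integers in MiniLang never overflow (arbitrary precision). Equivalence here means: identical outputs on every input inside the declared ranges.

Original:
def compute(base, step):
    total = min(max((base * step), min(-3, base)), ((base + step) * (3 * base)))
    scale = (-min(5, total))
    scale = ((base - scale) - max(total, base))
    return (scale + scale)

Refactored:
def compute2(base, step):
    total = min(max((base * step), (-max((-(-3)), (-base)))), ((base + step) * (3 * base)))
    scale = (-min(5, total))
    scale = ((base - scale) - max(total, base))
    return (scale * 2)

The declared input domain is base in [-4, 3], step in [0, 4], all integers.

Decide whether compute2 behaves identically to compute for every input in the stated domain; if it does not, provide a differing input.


The two are interchangeable: constant usage differs, plus arithmetic usage differs, plus min/max/abs usage differs, and every declared input agrees.
Spot check at base=2, step=0 — compute: total := 0 | scale := 0 | scale := 0 | result 0. compute2: total := 0 | scale := 0 | scale := 0 | result 0. Both give 0.
Sweeping the whole domain (40 inputs) finds no disagreement.
verdict: equivalent


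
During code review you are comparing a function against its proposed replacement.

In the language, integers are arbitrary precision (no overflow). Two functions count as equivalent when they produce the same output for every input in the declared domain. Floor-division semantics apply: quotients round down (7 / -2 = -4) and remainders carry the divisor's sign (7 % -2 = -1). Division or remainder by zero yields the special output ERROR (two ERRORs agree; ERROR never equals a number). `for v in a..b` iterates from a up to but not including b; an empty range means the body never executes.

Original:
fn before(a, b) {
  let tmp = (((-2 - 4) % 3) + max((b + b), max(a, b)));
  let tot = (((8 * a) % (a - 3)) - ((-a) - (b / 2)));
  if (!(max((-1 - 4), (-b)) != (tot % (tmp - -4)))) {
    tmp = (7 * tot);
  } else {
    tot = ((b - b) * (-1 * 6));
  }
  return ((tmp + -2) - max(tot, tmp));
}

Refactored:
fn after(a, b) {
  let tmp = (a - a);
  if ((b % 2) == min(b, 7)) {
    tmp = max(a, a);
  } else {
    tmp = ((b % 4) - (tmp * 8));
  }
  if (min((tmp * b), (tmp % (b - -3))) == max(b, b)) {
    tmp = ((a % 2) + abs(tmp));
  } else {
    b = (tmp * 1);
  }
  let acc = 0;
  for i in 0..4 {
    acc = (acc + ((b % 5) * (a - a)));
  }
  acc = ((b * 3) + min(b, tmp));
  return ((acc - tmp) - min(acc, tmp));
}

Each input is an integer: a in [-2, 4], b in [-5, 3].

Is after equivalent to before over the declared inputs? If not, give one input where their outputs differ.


Run the pair on a=-2, b=-5.
before: tmp = -2; tot = -6; (!(max((-1 - 4), (-b)) != (tot % (tmp - -4)))) -> false; tot = 0; return -4
after: tmp = 0; ((b % 2) == min(b, 7)) -> false; tmp = 3; (min((tmp * b), (tmp % (b - -3))) == max(b, b)) -> false; b = 3; acc = 0; [i=0]; acc = 0; [i=1]; acc = 0; [i=2]; acc = 0; [i=3]; acc = 0; acc = 12; return 6
-4 against 6: the behavior changed.
verdict: not equivalent; witness: a=-2, b=-5


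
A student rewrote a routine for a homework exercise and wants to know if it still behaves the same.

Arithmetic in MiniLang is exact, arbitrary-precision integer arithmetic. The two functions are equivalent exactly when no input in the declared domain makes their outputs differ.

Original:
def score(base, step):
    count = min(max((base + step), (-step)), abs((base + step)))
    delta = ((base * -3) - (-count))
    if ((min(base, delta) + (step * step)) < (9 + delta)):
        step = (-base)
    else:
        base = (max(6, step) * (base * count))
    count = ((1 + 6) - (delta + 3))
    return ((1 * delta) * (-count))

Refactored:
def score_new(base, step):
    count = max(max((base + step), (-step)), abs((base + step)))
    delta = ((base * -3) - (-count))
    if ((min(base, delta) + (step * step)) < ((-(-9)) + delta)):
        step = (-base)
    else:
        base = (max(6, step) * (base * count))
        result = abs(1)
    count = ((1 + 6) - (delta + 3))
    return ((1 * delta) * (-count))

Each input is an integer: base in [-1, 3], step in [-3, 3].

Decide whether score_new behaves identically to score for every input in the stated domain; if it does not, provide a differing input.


These are not equivalent — on base=-1, step=-3 the outputs split (12 vs 21).
score: count = 3; delta = 6; ((min(base, delta) + (step * step)) < (9 + delta)) -> true; step = 1; count = -2; return 12
score_new: count = 4; delta = 7; ((min(base, delta) + (step * step)) < ((-(-9)) + delta)) -> true; step = 1; count = -3; return 21
verdict: not equivalent; witness: base=-1, step=-3


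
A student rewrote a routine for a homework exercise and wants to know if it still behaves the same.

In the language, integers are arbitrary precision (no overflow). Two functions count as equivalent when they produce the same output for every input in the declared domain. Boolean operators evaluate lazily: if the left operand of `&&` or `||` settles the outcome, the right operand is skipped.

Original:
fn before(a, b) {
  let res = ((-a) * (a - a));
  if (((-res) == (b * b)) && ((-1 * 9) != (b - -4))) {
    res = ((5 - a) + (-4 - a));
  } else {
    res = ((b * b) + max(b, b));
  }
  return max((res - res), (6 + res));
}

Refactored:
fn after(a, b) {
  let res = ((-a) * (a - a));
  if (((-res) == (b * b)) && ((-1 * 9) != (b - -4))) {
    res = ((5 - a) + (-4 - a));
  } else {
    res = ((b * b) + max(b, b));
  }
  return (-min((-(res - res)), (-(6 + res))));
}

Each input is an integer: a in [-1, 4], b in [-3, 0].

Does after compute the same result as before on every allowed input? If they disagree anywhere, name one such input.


Changes here: min/max/abs usage differs; the full 24-point sweep finds no disagreement.
verdict: equivalent


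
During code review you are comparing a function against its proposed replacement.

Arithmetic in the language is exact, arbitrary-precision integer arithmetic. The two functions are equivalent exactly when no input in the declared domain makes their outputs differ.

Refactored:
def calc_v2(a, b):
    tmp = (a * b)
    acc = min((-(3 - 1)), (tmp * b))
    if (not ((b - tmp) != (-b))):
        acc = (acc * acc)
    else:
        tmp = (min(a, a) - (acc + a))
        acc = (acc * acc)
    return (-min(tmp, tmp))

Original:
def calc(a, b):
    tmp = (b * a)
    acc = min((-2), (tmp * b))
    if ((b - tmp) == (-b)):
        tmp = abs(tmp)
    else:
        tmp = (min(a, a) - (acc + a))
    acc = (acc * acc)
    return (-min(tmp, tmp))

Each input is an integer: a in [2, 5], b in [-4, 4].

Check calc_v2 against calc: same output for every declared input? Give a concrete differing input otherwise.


These are not equivalent — on a=2, b=-4 the outputs split (-8 vs 8).
calc: tmp := -8 | acc := -2 | ((b - tmp) == (-b)): true | tmp := 8 | acc := 4 | result -8
calc_v2: tmp := -8 | acc := -2 | (not ((b - tmp) != (-b))): true | acc := 4 | result 8
verdict: not equivalent; witness: a=2, b=-4


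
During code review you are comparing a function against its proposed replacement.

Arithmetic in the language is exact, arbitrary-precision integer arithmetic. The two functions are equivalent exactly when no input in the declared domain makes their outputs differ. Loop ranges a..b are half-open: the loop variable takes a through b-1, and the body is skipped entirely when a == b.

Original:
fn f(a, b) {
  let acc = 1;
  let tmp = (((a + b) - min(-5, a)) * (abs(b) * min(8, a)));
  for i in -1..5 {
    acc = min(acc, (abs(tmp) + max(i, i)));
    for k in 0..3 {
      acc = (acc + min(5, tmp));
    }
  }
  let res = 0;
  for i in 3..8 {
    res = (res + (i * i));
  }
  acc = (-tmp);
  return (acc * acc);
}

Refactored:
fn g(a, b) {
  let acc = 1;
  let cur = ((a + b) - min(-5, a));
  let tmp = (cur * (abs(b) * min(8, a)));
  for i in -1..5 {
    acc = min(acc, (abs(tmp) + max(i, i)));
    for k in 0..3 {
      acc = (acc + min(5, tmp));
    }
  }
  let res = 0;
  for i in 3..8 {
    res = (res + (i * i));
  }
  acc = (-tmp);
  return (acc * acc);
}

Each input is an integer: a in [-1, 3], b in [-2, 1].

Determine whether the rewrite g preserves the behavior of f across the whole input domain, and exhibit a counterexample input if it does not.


Reading the diff, among the changes: statement counts differ; also local variable names differ.
As a probe, take a=-1, b=0: f runs acc becomes 1; next tmp becomes 0; next at i=-1:; next acc becomes -1; next at k=0:; next acc becomes -1; next at k=1:; next acc becomes -1; next at k=2:; next acc becomes -1; next at i=0:; next acc becomes -1; next at k=0:; next acc becomes -1; next at k=1:; next acc becomes -1; next at k=2:; next acc becomes -1; next at i=1:; next acc becomes -1; next at k=0:; next acc becomes -1; next at k=1:; next acc becomes -1; next at k=2:; next acc becomes -1; next at i=2:; next acc becomes -1; next at k=0:; next acc becomes -1; next at k=1:; next acc becomes -1; next at k=2:; next acc becomes -1; next at i=3:; next acc becomes -1; next at k=0:; next acc becomes -1; next at k=1:; next acc becomes -1; next at k=2:; next acc becomes -1; next at i=4:; next acc becomes -1; next at k=0:; next acc becomes -1; next at k=1:; next acc becomes -1; next at k=2:; next acc becomes -1; next res becomes 0; next at i=3:; next res becomes 9; next at i=4:; next res becomes 25; next at i=5:; next res becomes 50; next at i=6:; next res becomes 86; next at i=7:; next res becomes 135; next acc becomes 0; next final value 0; g runs acc becomes 1; next cur becomes 4; next tmp becomes 0; next at i=-1:; next acc becomes -1; next at k=0:; next acc becomes -1; next at k=1:; next acc becomes -1; next at k=2:; next acc becomes -1; next at i=0:; next acc becomes -1; next at k=0:; next acc becomes -1; next at k=1:; next acc becomes -1; next at k=2:; next acc becomes -1; next at i=1:; next acc becomes -1; next at k=0:; next acc becomes -1; next at k=1:; next acc becomes -1; next at k=2:; next acc becomes -1; next at i=2:; next acc becomes -1; next at k=0:; next acc becomes -1; next at k=1:; next acc becomes -1; next at k=2:; next acc becomes -1; next at i=3:; next acc becomes -1; next at k=0:; next acc becomes -1; next at k=1:; next acc becomes -1; next at k=2:; next acc becomes -1; next at i=4:; next acc becomes -1; next at k=0:; next acc becomes -1; next at k=1:; next acc becomes -1; next at k=2:; next acc becomes -1; next res becomes 0; next at i=3:; next res becomes 9; next at i=4:; next res becomes 25; next at i=5:; next res becomes 50; next at i=6:; next res becomes 86; next at i=7:; next res becomes 135; next acc becomes 0; next final value 0; both end at 0.
Checked all 20 inputs in the declared domain: the outputs agree on every one.
verdict: equivalent
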